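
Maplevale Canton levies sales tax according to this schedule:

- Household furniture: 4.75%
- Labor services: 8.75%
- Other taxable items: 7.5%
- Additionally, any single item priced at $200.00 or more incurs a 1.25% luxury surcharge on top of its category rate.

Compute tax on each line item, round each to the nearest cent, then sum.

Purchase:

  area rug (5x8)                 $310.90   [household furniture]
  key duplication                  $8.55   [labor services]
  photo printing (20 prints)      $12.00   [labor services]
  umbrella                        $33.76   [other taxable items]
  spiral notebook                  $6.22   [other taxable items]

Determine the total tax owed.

$23.45

Area rug (5x8) $310.90: household furniture → 4.75% + 1.25% surcharge = 6% → $18.65
Key duplication $8.55: labor services → 8.75% → $0.75
Photo printing (20 prints) $12.00: labor services → 8.75% → $1.05
Umbrella $33.76: other taxable items → 7.5% → $2.53
Spiral notebook $6.22: other taxable items → 7.5% → $0.47
Total tax = $18.65 + $0.75 + $1.05 + $2.53 + $0.47 = $23.45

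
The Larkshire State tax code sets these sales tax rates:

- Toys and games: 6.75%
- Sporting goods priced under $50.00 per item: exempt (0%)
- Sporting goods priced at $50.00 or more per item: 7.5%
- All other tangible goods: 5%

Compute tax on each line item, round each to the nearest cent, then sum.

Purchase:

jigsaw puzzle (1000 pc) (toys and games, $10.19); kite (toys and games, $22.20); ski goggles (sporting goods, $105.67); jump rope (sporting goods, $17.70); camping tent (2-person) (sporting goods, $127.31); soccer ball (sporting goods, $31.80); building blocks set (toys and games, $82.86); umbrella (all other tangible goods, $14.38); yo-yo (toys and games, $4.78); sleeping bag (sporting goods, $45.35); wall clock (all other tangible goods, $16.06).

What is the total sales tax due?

$27.10

Jigsaw puzzle (1000 pc) $10.19: toys and games → 6.75% → $0.69
Kite $22.20: toys and games → 6.75% → $1.50
Ski goggles $105.67: sporting goods, $50.00 or more → 7.5% → $7.93
Jump rope $17.70: sporting goods, under $50.00 → 0% → $0.00
Camping tent (2-person) $127.31: sporting goods, $50.00 or more → 7.5% → $9.55
Soccer ball $31.80: sporting goods, under $50.00 → 0% → $0.00
Building blocks set $82.86: toys and games → 6.75% → $5.59
Umbrella $14.38: all other tangible goods → 5% → $0.72
Yo-yo $4.78: toys and games → 6.75% → $0.32
Sleeping bag $45.35: sporting goods, under $50.00 → 0% → $0.00
Wall clock $16.06: all other tangible goods → 5% → $0.80
Total tax = $0.69 + $1.50 + $7.93 + $9.55 + $5.59 + $0.72 + $0.32 + $0.80 = $27.10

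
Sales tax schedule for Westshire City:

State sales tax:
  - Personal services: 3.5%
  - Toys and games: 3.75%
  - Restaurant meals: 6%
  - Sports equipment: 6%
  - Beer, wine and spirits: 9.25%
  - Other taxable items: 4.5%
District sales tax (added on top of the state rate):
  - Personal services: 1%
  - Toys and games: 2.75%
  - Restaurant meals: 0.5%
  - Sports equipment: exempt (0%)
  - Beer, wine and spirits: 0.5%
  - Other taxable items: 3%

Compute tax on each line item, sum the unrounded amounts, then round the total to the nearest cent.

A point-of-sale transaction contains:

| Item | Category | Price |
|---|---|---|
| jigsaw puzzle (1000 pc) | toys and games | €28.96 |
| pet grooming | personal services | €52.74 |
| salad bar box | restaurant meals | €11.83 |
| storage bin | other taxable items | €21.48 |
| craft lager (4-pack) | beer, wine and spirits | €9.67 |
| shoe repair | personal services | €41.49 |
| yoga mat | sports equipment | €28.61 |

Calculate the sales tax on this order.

€11.16

Jigsaw puzzle (1000 pc) €28.96: toys and games → 3.75% + 2.75% district = 6.5% → €1.8824
Pet grooming €52.74: personal services → 3.5% + 1% district = 4.5% → €2.3733
Salad bar box €11.83: restaurant meals → 6% + 0.5% district = 6.5% → €0.76895
Storage bin €21.48: other taxable items → 4.5% + 3% district = 7.5% → €1.611
Craft lager (4-pack) €9.67: beer, wine and spirits → 9.25% + 0.5% district = 9.75% → €0.942825
Shoe repair €41.49: personal services → 3.5% + 1% district = 4.5% → €1.86705
Yoga mat €28.61: sports equipment → 6% + 0% district = 6% → €1.7166
Unrounded tax sum = €11.162125 → €11.16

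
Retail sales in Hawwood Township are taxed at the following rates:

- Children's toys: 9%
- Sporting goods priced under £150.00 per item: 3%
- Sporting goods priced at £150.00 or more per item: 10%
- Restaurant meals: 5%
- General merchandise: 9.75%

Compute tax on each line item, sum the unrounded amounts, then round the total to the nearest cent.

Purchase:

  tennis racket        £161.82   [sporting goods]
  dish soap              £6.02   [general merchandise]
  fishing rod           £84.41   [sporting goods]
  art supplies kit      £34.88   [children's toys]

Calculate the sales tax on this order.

Tennis racket £161.82: sporting goods, £150.00 or more → 10% → £16.182
Dish soap £6.02: general merchandise → 9.75% → £0.58695
Fishing rod £84.41: sporting goods, under £150.00 → 3% → £2.5323
Art supplies kit £34.88: children's toys → 9% → £3.1392
Unrounded tax sum = £22.44045 → £22.44

£22.44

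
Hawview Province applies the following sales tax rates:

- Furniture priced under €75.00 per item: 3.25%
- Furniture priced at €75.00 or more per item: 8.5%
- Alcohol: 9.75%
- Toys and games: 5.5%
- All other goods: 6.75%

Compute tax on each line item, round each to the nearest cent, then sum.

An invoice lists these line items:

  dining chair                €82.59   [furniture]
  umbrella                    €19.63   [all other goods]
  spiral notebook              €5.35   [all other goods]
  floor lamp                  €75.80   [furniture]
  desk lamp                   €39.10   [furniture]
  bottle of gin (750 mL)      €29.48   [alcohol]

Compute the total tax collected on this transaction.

Dining chair €82.59: furniture, €75.00 or more → 8.5% → €7.02
Umbrella €19.63: all other goods → 6.75% → €1.33
Spiral notebook €5.35: all other goods → 6.75% → €0.36
Floor lamp €75.80: furniture, €75.00 or more → 8.5% → €6.44
Desk lamp €39.10: furniture, under €75.00 → 3.25% → €1.27
Bottle of gin (750 mL) €29.48: alcohol → 9.75% → €2.87
Total tax = €7.02 + €1.33 + €0.36 + €6.44 + €1.27 + €2.87 = €19.29

€19.29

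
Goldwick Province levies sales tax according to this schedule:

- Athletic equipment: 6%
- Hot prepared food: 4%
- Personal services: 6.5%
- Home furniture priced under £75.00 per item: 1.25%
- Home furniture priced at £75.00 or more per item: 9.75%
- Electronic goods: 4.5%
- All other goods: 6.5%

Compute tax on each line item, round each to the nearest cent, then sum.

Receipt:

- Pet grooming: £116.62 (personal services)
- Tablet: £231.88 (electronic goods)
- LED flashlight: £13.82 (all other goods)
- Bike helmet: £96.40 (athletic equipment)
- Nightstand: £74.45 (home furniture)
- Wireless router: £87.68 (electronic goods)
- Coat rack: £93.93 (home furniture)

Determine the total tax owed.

£38.73

Pet grooming £116.62: personal services → 6.5% → £7.58
Tablet £231.88: electronic goods → 4.5% → £10.43
LED flashlight £13.82: all other goods → 6.5% → £0.90
Bike helmet £96.40: athletic equipment → 6% → £5.78
Nightstand £74.45: home furniture, under £75.00 → 1.25% → £0.93
Wireless router £87.68: electronic goods → 4.5% → £3.95
Coat rack £93.93: home furniture, £75.00 or more → 9.75% → £9.16
Total tax = £7.58 + £10.43 + £0.90 + £5.78 + £0.93 + £3.95 + £9.16 = £38.73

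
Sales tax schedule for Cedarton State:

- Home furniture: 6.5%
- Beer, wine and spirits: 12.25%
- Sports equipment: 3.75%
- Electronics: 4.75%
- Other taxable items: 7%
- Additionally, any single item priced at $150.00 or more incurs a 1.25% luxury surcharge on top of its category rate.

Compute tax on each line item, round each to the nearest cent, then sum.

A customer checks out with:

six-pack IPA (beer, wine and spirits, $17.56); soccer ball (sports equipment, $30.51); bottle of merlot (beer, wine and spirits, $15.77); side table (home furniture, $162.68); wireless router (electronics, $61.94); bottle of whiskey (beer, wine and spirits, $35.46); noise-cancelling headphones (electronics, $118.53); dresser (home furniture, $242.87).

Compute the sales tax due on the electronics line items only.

$8.57

Wireless router $61.94: electronics → 4.75% → $2.94
Noise-cancelling headphones $118.53: electronics → 4.75% → $5.63
Tax on electronics = $2.94 + $5.63 = $8.57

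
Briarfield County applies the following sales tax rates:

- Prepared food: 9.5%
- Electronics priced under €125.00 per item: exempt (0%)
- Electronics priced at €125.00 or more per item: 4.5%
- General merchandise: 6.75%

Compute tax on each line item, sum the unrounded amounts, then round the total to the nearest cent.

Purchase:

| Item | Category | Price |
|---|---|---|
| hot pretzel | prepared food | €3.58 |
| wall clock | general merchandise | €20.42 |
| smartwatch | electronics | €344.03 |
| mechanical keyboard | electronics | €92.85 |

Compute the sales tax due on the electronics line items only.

Smartwatch €344.03: electronics, €125.00 or more → 4.5% → €15.48135
Mechanical keyboard €92.85: electronics, under €125.00 → 0% → €0.00
Tax on electronics: unrounded sum = €15.48135 → €15.48

€15.48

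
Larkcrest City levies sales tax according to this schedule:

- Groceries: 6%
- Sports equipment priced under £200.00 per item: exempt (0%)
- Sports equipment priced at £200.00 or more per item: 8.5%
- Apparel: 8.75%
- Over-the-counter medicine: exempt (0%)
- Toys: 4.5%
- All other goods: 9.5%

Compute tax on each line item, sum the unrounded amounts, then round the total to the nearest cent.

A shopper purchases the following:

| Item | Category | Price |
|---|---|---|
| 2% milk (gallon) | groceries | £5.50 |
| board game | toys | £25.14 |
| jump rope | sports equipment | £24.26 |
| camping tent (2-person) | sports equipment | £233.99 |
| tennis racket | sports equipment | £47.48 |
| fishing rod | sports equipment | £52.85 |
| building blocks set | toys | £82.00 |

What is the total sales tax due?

2% milk (gallon) £5.50: groceries → 6% → £0.33
Board game £25.14: toys → 4.5% → £1.1313
Jump rope £24.26: sports equipment, under £200.00 → 0% → £0.00
Camping tent (2-person) £233.99: sports equipment, £200.00 or more → 8.5% → £19.88915
Tennis racket £47.48: sports equipment, under £200.00 → 0% → £0.00
Fishing rod £52.85: sports equipment, under £200.00 → 0% → £0.00
Building blocks set £82.00: toys → 4.5% → £3.69
Unrounded tax sum = £25.04045 → £25.04

£25.04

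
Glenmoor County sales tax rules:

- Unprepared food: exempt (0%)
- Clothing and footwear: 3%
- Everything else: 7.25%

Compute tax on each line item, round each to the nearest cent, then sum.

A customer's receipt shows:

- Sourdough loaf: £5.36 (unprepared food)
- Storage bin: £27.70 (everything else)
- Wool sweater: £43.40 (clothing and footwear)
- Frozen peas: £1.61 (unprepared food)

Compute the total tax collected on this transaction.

£3.31

Sourdough loaf £5.36: unprepared food → 0% → £0.00
Storage bin £27.70: everything else → 7.25% → £2.01
Wool sweater £43.40: clothing and footwear → 3% → £1.30
Frozen peas £1.61: unprepared food → 0% → £0.00
Total tax = £2.01 + £1.30 = £3.31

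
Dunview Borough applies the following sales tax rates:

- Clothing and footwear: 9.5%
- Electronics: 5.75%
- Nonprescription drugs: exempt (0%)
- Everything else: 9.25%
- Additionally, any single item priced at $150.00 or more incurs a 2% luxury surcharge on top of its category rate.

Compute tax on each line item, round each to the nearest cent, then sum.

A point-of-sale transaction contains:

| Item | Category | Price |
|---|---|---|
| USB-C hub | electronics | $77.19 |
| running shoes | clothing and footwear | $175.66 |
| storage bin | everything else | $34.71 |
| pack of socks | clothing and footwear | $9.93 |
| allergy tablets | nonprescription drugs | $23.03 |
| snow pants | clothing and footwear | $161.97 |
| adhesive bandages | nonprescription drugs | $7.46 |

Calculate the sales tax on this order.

$47.42

USB-C hub $77.19: electronics → 5.75% → $4.44
Running shoes $175.66: clothing and footwear → 9.5% + 2% surcharge = 11.5% → $20.20
Storage bin $34.71: everything else → 9.25% → $3.21
Pack of socks $9.93: clothing and footwear → 9.5% → $0.94
Allergy tablets $23.03: nonprescription drugs → 0% → $0.00
Snow pants $161.97: clothing and footwear → 9.5% + 2% surcharge = 11.5% → $18.63
Adhesive bandages $7.46: nonprescription drugs → 0% → $0.00
Total tax = $4.44 + $20.20 + $3.21 + $0.94 + $18.63 = $47.42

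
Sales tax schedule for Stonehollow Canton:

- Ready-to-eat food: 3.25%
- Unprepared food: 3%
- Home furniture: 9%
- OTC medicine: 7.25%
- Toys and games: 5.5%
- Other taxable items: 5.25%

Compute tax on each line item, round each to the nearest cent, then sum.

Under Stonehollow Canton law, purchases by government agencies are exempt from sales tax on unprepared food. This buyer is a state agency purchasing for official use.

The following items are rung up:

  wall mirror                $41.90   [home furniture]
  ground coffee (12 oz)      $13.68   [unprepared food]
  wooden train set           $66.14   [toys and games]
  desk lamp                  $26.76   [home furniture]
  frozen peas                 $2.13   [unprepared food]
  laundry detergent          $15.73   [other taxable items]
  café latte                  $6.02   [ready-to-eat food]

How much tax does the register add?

$10.85

Wall mirror $41.90: home furniture → 9% → $3.77
Ground coffee (12 oz) $13.68: unprepared food, buyer-exempt → 0% → $0.00
Wooden train set $66.14: toys and games → 5.5% → $3.64
Desk lamp $26.76: home furniture → 9% → $2.41
Frozen peas $2.13: unprepared food, buyer-exempt → 0% → $0.00
Laundry detergent $15.73: other taxable items → 5.25% → $0.83
Café latte $6.02: ready-to-eat food → 3.25% → $0.20
Total tax = $3.77 + $3.64 + $2.41 + $0.83 + $0.20 = $10.85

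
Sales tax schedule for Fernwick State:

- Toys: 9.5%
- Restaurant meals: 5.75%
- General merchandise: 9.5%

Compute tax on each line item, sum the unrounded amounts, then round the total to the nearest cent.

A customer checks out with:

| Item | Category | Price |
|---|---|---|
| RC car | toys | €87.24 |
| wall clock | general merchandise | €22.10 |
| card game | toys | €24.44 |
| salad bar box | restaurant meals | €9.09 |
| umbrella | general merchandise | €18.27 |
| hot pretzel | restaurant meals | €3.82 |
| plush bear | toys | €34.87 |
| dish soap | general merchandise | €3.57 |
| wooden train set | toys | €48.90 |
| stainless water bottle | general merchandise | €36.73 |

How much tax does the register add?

€26.97

RC car €87.24: toys → 9.5% → €8.2878
Wall clock €22.10: general merchandise → 9.5% → €2.0995
Card game €24.44: toys → 9.5% → €2.3218
Salad bar box €9.09: restaurant meals → 5.75% → €0.522675
Umbrella €18.27: general merchandise → 9.5% → €1.73565
Hot pretzel €3.82: restaurant meals → 5.75% → €0.21965
Plush bear €34.87: toys → 9.5% → €3.31265
Dish soap €3.57: general merchandise → 9.5% → €0.33915
Wooden train set €48.90: toys → 9.5% → €4.6455
Stainless water bottle €36.73: general merchandise → 9.5% → €3.48935
Unrounded tax sum = €26.973725 → €26.97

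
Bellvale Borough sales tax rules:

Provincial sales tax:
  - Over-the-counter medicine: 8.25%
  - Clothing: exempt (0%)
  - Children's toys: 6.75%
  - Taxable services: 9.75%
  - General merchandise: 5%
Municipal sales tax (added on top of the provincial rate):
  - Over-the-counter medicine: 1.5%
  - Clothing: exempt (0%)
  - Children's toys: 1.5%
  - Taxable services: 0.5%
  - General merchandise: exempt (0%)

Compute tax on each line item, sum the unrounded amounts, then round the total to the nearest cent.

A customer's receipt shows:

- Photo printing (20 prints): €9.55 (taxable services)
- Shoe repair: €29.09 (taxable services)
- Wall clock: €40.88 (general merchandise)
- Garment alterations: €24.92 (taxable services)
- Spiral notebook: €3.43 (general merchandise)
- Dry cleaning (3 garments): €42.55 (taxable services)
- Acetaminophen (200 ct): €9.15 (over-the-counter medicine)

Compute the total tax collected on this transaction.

€13.98

Photo printing (20 prints) €9.55: taxable services → 9.75% + 0.5% municipal = 10.25% → €0.978875
Shoe repair €29.09: taxable services → 9.75% + 0.5% municipal = 10.25% → €2.981725
Wall clock €40.88: general merchandise → 5% + 0% municipal = 5% → €2.044
Garment alterations €24.92: taxable services → 9.75% + 0.5% municipal = 10.25% → €2.5543
Spiral notebook €3.43: general merchandise → 5% + 0% municipal = 5% → €0.1715
Dry cleaning (3 garments) €42.55: taxable services → 9.75% + 0.5% municipal = 10.25% → €4.361375
Acetaminophen (200 ct) €9.15: over-the-counter medicine → 8.25% + 1.5% municipal = 9.75% → €0.892125
Unrounded tax sum = €13.9839 → €13.98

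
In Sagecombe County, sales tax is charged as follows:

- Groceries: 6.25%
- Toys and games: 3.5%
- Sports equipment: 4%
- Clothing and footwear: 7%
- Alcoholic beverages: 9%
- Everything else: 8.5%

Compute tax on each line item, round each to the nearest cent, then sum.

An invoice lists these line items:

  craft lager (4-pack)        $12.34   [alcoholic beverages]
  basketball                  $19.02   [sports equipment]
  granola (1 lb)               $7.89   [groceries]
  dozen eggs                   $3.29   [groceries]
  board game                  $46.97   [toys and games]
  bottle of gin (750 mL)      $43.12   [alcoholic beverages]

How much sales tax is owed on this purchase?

$8.09

Craft lager (4-pack) $12.34: alcoholic beverages → 9% → $1.11
Basketball $19.02: sports equipment → 4% → $0.76
Granola (1 lb) $7.89: groceries → 6.25% → $0.49
Dozen eggs $3.29: groceries → 6.25% → $0.21
Board game $46.97: toys and games → 3.5% → $1.64
Bottle of gin (750 mL) $43.12: alcoholic beverages → 9% → $3.88
Total tax = $1.11 + $0.76 + $0.49 + $0.21 + $1.64 + $3.88 = $8.09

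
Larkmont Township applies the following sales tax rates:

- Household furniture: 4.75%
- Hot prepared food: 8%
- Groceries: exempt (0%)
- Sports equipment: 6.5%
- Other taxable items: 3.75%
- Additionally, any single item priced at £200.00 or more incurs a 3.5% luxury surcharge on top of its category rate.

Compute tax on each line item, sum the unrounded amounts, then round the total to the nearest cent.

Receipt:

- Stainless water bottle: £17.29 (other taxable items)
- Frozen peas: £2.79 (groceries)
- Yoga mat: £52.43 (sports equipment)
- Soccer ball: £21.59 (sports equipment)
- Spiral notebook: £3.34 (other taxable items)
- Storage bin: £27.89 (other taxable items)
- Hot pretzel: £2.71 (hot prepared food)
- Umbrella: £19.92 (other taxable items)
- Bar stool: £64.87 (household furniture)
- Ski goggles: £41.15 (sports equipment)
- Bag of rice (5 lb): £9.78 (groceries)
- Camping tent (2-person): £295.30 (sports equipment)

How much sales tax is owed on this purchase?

£42.88

Stainless water bottle £17.29: other taxable items → 3.75% → £0.648375
Frozen peas £2.79: groceries → 0% → £0.00
Yoga mat £52.43: sports equipment → 6.5% → £3.40795
Soccer ball £21.59: sports equipment → 6.5% → £1.40335
Spiral notebook £3.34: other taxable items → 3.75% → £0.12525
Storage bin £27.89: other taxable items → 3.75% → £1.045875
Hot pretzel £2.71: hot prepared food → 8% → £0.2168
Umbrella £19.92: other taxable items → 3.75% → £0.747
Bar stool £64.87: household furniture → 4.75% → £3.081325
Ski goggles £41.15: sports equipment → 6.5% → £2.67475
Bag of rice (5 lb) £9.78: groceries → 0% → £0.00
Camping tent (2-person) £295.30: sports equipment → 6.5% + 3.5% surcharge = 10% → £29.53
Unrounded tax sum = £42.880675 → £42.88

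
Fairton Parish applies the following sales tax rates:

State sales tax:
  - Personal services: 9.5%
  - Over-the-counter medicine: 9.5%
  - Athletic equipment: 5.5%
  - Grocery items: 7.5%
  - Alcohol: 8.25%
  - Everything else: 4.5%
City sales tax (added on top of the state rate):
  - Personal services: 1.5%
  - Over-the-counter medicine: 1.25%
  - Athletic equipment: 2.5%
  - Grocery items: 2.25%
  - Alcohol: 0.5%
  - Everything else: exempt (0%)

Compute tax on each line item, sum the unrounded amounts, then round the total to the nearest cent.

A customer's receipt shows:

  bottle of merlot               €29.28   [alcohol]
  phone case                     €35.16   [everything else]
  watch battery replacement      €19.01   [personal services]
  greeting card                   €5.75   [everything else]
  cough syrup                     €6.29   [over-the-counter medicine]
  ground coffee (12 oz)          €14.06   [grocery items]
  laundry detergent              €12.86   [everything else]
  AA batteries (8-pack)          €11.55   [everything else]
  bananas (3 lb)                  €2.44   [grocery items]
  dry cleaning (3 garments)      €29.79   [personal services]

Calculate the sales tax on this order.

€13.15

Bottle of merlot €29.28: alcohol → 8.25% + 0.5% city = 8.75% → €2.562
Phone case €35.16: everything else → 4.5% + 0% city = 4.5% → €1.5822
Watch battery replacement €19.01: personal services → 9.5% + 1.5% city = 11% → €2.0911
Greeting card €5.75: everything else → 4.5% + 0% city = 4.5% → €0.25875
Cough syrup €6.29: over-the-counter medicine → 9.5% + 1.25% city = 10.75% → €0.676175
Ground coffee (12 oz) €14.06: grocery items → 7.5% + 2.25% city = 9.75% → €1.37085
Laundry detergent €12.86: everything else → 4.5% + 0% city = 4.5% → €0.5787
AA batteries (8-pack) €11.55: everything else → 4.5% + 0% city = 4.5% → €0.51975
Bananas (3 lb) €2.44: grocery items → 7.5% + 2.25% city = 9.75% → €0.2379
Dry cleaning (3 garments) €29.79: personal services → 9.5% + 1.5% city = 11% → €3.2769
Unrounded tax sum = €13.154325 → €13.15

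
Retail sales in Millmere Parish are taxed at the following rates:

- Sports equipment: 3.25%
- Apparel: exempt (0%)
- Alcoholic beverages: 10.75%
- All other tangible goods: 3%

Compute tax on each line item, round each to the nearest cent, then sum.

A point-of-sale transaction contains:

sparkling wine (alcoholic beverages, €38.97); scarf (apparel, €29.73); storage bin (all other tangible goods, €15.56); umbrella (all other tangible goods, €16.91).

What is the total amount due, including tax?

Sparkling wine €38.97: alcoholic beverages → 10.75% → €4.19
Scarf €29.73: apparel → 0% → €0.00
Storage bin €15.56: all other tangible goods → 3% → €0.47
Umbrella €16.91: all other tangible goods → 3% → €0.51
Subtotal = €101.17; tax = €5.17; total due = €106.34

€106.34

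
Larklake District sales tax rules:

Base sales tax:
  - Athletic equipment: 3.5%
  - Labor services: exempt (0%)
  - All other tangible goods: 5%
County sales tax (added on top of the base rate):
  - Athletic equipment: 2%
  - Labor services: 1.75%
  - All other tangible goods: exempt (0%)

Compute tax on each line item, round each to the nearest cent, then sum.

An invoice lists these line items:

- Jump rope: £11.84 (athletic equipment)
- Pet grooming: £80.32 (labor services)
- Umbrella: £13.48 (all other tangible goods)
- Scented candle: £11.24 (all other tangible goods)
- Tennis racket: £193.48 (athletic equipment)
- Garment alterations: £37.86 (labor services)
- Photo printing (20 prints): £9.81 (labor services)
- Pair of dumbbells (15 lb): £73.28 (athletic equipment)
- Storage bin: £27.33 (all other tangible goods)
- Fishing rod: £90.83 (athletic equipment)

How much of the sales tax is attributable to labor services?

Pet grooming £80.32: labor services → 0% + 1.75% county = 1.75% → £1.41
Garment alterations £37.86: labor services → 0% + 1.75% county = 1.75% → £0.66
Photo printing (20 prints) £9.81: labor services → 0% + 1.75% county = 1.75% → £0.17
Tax on labor services = £1.41 + £0.66 + £0.17 = £2.24

£2.24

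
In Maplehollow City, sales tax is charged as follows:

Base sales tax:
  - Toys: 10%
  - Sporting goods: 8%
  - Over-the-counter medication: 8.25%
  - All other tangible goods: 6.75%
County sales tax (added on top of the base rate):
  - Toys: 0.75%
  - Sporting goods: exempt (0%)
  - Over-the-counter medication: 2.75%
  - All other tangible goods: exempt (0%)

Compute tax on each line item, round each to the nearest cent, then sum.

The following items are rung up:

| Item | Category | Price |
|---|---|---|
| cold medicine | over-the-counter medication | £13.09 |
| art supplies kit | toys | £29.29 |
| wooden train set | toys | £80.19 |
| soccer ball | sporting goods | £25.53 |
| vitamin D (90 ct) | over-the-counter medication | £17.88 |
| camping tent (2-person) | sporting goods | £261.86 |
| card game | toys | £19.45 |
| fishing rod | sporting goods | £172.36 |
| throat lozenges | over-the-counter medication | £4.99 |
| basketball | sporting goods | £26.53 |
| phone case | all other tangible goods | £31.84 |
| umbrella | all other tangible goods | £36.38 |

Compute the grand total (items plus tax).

Cold medicine £13.09: over-the-counter medication → 8.25% + 2.75% county = 11% → £1.44
Art supplies kit £29.29: toys → 10% + 0.75% county = 10.75% → £3.15
Wooden train set £80.19: toys → 10% + 0.75% county = 10.75% → £8.62
Soccer ball £25.53: sporting goods → 8% + 0% county = 8% → £2.04
Vitamin D (90 ct) £17.88: over-the-counter medication → 8.25% + 2.75% county = 11% → £1.97
Camping tent (2-person) £261.86: sporting goods → 8% + 0% county = 8% → £20.95
Card game £19.45: toys → 10% + 0.75% county = 10.75% → £2.09
Fishing rod £172.36: sporting goods → 8% + 0% county = 8% → £13.79
Throat lozenges £4.99: over-the-counter medication → 8.25% + 2.75% county = 11% → £0.55
Basketball £26.53: sporting goods → 8% + 0% county = 8% → £2.12
Phone case £31.84: all other tangible goods → 6.75% + 0% county = 6.75% → £2.15
Umbrella £36.38: all other tangible goods → 6.75% + 0% county = 6.75% → £2.46
Subtotal = £719.39; tax = £61.33; total due = £780.72

£780.72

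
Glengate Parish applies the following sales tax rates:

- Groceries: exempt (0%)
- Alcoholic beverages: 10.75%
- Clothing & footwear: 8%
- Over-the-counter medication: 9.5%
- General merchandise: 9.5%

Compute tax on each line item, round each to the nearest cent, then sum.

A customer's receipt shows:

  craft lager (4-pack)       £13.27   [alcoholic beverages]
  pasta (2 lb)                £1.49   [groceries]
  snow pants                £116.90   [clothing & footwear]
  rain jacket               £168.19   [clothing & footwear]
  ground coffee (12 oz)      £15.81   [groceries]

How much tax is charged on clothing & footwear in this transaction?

£22.81

Snow pants £116.90: clothing & footwear → 8% → £9.35
Rain jacket £168.19: clothing & footwear → 8% → £13.46
Tax on clothing & footwear = £9.35 + £13.46 = £22.81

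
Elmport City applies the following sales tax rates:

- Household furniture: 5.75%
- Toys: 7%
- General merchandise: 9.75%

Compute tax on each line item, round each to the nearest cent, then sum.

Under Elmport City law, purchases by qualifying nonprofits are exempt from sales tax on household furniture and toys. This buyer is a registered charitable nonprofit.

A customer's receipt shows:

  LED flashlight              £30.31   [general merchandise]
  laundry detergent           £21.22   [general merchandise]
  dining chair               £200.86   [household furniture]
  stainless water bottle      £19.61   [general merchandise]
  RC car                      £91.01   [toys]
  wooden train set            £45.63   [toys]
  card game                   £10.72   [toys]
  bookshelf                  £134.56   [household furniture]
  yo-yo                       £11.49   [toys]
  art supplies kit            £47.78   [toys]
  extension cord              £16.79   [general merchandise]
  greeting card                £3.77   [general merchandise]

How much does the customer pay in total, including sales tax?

LED flashlight £30.31: general merchandise → 9.75% → £2.96
Laundry detergent £21.22: general merchandise → 9.75% → £2.07
Dining chair £200.86: household furniture, buyer-exempt → 0% → £0.00
Stainless water bottle £19.61: general merchandise → 9.75% → £1.91
RC car £91.01: toys, buyer-exempt → 0% → £0.00
Wooden train set £45.63: toys, buyer-exempt → 0% → £0.00
Card game £10.72: toys, buyer-exempt → 0% → £0.00
Bookshelf £134.56: household furniture, buyer-exempt → 0% → £0.00
Yo-yo £11.49: toys, buyer-exempt → 0% → £0.00
Art supplies kit £47.78: toys, buyer-exempt → 0% → £0.00
Extension cord £16.79: general merchandise → 9.75% → £1.64
Greeting card £3.77: general merchandise → 9.75% → £0.37
Subtotal = £633.75; tax = £8.95; total due = £642.70

£642.70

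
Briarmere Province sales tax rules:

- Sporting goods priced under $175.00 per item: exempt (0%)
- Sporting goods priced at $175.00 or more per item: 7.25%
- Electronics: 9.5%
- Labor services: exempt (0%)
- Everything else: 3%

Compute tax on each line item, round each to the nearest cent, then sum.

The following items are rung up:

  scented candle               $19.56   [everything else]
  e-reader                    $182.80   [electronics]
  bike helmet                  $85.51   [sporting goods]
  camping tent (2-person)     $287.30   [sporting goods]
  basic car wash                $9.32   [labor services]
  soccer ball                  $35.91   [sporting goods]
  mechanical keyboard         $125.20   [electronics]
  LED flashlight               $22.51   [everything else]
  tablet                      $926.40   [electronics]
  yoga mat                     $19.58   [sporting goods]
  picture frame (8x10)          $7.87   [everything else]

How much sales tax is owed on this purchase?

$139.61

Scented candle $19.56: everything else → 3% → $0.59
E-reader $182.80: electronics → 9.5% → $17.37
Bike helmet $85.51: sporting goods, under $175.00 → 0% → $0.00
Camping tent (2-person) $287.30: sporting goods, $175.00 or more → 7.25% → $20.83
Basic car wash $9.32: labor services → 0% → $0.00
Soccer ball $35.91: sporting goods, under $175.00 → 0% → $0.00
Mechanical keyboard $125.20: electronics → 9.5% → $11.89
LED flashlight $22.51: everything else → 3% → $0.68
Tablet $926.40: electronics → 9.5% → $88.01
Yoga mat $19.58: sporting goods, under $175.00 → 0% → $0.00
Picture frame (8x10) $7.87: everything else → 3% → $0.24
Total tax = $0.59 + $17.37 + $20.83 + $11.89 + $0.68 + $88.01 + $0.24 = $139.61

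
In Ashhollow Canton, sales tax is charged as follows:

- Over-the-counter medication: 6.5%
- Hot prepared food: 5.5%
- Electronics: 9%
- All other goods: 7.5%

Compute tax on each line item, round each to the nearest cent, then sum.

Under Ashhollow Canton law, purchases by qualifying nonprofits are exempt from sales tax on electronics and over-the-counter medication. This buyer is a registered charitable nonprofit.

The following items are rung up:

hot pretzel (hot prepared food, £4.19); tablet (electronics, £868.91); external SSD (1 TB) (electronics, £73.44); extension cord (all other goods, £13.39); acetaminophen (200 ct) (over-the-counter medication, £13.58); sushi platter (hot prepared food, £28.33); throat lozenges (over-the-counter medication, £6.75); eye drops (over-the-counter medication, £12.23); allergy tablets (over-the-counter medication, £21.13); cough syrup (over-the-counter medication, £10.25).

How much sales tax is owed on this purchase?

£2.79

Hot pretzel £4.19: hot prepared food → 5.5% → £0.23
Tablet £868.91: electronics, buyer-exempt → 0% → £0.00
External SSD (1 TB) £73.44: electronics, buyer-exempt → 0% → £0.00
Extension cord £13.39: all other goods → 7.5% → £1.00
Acetaminophen (200 ct) £13.58: over-the-counter medication, buyer-exempt → 0% → £0.00
Sushi platter £28.33: hot prepared food → 5.5% → £1.56
Throat lozenges £6.75: over-the-counter medication, buyer-exempt → 0% → £0.00
Eye drops £12.23: over-the-counter medication, buyer-exempt → 0% → £0.00
Allergy tablets £21.13: over-the-counter medication, buyer-exempt → 0% → £0.00
Cough syrup £10.25: over-the-counter medication, buyer-exempt → 0% → £0.00
Total tax = £0.23 + £1.00 + £1.56 = £2.79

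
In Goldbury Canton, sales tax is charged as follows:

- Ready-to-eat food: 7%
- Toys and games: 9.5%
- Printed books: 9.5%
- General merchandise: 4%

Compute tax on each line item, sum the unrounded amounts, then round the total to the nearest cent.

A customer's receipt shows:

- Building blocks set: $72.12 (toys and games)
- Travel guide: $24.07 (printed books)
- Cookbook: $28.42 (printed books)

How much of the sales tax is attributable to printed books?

$4.99

Travel guide $24.07: printed books → 9.5% → $2.28665
Cookbook $28.42: printed books → 9.5% → $2.6999
Tax on printed books: unrounded sum = $4.98655 → $4.99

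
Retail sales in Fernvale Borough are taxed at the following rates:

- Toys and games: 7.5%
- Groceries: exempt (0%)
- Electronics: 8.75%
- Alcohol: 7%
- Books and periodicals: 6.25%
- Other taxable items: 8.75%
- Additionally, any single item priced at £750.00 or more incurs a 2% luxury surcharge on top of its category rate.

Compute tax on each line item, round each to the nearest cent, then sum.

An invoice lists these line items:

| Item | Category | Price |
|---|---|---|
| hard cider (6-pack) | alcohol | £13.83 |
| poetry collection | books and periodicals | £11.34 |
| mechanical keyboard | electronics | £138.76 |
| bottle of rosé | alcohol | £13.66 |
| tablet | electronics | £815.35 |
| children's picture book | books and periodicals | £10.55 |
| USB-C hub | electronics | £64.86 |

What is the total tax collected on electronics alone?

£105.47

Mechanical keyboard £138.76: electronics → 8.75% → £12.14
Tablet £815.35: electronics → 8.75% + 2% surcharge = 10.75% → £87.65
USB-C hub £64.86: electronics → 8.75% → £5.68
Tax on electronics = £12.14 + £87.65 + £5.68 = £105.47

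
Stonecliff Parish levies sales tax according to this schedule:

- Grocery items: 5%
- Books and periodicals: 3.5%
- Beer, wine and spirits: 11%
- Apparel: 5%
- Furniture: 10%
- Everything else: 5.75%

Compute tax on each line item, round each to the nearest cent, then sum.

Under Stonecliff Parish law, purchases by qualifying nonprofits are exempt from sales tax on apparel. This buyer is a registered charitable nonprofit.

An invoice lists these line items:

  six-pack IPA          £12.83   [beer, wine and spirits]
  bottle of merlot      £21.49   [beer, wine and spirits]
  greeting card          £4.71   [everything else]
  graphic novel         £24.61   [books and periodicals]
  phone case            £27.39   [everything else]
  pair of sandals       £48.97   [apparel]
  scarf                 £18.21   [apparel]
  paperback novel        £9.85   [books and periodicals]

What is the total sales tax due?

£6.81

Six-pack IPA £12.83: beer, wine and spirits → 11% → £1.41
Bottle of merlot £21.49: beer, wine and spirits → 11% → £2.36
Greeting card £4.71: everything else → 5.75% → £0.27
Graphic novel £24.61: books and periodicals → 3.5% → £0.86
Phone case £27.39: everything else → 5.75% → £1.57
Pair of sandals £48.97: apparel, buyer-exempt → 0% → £0.00
Scarf £18.21: apparel, buyer-exempt → 0% → £0.00
Paperback novel £9.85: books and periodicals → 3.5% → £0.34
Total tax = £1.41 + £2.36 + £0.27 + £0.86 + £1.57 + £0.34 = £6.81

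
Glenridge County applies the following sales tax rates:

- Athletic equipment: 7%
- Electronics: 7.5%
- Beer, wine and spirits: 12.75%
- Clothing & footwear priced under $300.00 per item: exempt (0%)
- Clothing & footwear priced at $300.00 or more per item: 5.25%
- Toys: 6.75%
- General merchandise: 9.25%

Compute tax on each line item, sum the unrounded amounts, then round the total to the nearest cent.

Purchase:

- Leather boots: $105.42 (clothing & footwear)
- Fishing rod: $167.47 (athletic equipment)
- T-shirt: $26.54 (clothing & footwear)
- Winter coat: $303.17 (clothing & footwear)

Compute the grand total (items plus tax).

$630.24

Leather boots $105.42: clothing & footwear, under $300.00 → 0% → $0.00
Fishing rod $167.47: athletic equipment → 7% → $11.7229
T-shirt $26.54: clothing & footwear, under $300.00 → 0% → $0.00
Winter coat $303.17: clothing & footwear, $300.00 or more → 5.25% → $15.916425
Subtotal = $602.60; unrounded tax = $27.639325 → $27.64; total due = $630.24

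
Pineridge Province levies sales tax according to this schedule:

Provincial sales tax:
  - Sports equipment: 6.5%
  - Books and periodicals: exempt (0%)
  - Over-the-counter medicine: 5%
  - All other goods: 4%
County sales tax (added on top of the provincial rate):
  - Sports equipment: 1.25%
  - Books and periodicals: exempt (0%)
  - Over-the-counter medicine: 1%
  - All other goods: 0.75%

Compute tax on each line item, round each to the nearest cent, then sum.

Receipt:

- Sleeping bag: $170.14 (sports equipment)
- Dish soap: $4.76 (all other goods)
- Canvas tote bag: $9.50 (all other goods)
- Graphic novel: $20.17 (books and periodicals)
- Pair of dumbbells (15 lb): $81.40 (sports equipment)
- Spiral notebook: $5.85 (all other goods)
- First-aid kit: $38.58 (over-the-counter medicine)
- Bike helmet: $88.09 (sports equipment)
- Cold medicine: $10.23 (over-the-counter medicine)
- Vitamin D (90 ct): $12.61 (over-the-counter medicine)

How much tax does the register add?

$30.97

Sleeping bag $170.14: sports equipment → 6.5% + 1.25% county = 7.75% → $13.19
Dish soap $4.76: all other goods → 4% + 0.75% county = 4.75% → $0.23
Canvas tote bag $9.50: all other goods → 4% + 0.75% county = 4.75% → $0.45
Graphic novel $20.17: books and periodicals → 0% + 0% county = 0% → $0.00
Pair of dumbbells (15 lb) $81.40: sports equipment → 6.5% + 1.25% county = 7.75% → $6.31
Spiral notebook $5.85: all other goods → 4% + 0.75% county = 4.75% → $0.28
First-aid kit $38.58: over-the-counter medicine → 5% + 1% county = 6% → $2.31
Bike helmet $88.09: sports equipment → 6.5% + 1.25% county = 7.75% → $6.83
Cold medicine $10.23: over-the-counter medicine → 5% + 1% county = 6% → $0.61
Vitamin D (90 ct) $12.61: over-the-counter medicine → 5% + 1% county = 6% → $0.76
Total tax = $13.19 + $0.23 + $0.45 + $6.31 + $0.28 + $2.31 + $6.83 + $0.61 + $0.76 = $30.97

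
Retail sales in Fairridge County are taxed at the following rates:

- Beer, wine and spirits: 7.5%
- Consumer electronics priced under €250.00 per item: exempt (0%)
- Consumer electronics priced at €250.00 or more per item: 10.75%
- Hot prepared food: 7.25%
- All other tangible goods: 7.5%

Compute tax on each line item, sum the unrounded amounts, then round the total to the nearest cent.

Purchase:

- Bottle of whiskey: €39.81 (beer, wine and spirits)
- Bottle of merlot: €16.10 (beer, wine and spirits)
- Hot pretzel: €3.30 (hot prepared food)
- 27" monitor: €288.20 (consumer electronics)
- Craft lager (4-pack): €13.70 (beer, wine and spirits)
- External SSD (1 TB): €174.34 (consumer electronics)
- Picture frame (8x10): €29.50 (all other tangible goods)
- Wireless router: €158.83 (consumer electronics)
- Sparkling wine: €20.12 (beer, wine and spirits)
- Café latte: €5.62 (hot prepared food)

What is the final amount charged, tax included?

Bottle of whiskey €39.81: beer, wine and spirits → 7.5% → €2.98575
Bottle of merlot €16.10: beer, wine and spirits → 7.5% → €1.2075
Hot pretzel €3.30: hot prepared food → 7.25% → €0.23925
27" monitor €288.20: consumer electronics, €250.00 or more → 10.75% → €30.9815
Craft lager (4-pack) €13.70: beer, wine and spirits → 7.5% → €1.0275
External SSD (1 TB) €174.34: consumer electronics, under €250.00 → 0% → €0.00
Picture frame (8x10) €29.50: all other tangible goods → 7.5% → €2.2125
Wireless router €158.83: consumer electronics, under €250.00 → 0% → €0.00
Sparkling wine €20.12: beer, wine and spirits → 7.5% → €1.509
Café latte €5.62: hot prepared food → 7.25% → €0.40745
Subtotal = €749.52; unrounded tax = €40.57045 → €40.57; total due = €790.09

€790.09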